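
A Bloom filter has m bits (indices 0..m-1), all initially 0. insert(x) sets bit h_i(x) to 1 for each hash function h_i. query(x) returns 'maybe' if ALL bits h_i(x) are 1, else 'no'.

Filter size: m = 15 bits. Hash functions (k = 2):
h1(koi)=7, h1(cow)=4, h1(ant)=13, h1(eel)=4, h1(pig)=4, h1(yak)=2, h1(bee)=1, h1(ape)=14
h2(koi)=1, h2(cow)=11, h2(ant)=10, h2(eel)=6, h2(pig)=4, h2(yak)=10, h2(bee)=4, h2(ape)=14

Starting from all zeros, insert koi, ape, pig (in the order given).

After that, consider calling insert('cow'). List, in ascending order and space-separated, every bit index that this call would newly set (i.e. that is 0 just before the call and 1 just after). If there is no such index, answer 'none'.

Answer: 11

Derivation:
Start: bits=000000000000000
After insert 'koi': sets bits 1 7 -> bits=010000010000000
After insert 'ape': sets bits 14 -> bits=010000010000001
After insert 'pig': sets bits 4 -> bits=010010010000001
insert 'cow' would touch bits 4 11; currently bit4=1, bit11=0
Bits that are 0 among those (would change 0->1): 11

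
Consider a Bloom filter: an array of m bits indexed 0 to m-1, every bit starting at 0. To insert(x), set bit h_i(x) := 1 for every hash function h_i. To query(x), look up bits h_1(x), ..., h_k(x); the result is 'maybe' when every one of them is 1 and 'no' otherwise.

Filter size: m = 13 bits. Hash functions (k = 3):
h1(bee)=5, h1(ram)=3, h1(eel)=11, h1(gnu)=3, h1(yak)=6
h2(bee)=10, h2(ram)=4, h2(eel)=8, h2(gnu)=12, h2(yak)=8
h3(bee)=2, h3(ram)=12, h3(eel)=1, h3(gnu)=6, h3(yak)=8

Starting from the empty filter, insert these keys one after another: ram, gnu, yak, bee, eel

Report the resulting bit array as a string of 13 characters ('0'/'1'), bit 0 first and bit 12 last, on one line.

Answer: 0111111010111

Derivation:
Start: bits=0000000000000
After insert 'ram': sets bits 3 4 12 -> bits=0001100000001
After insert 'gnu': sets bits 3 6 12 -> bits=0001101000001
After insert 'yak': sets bits 6 8 -> bits=0001101010001
After insert 'bee': sets bits 2 5 10 -> bits=0011111010101
After insert 'eel': sets bits 1 8 11 -> bits=0111111010111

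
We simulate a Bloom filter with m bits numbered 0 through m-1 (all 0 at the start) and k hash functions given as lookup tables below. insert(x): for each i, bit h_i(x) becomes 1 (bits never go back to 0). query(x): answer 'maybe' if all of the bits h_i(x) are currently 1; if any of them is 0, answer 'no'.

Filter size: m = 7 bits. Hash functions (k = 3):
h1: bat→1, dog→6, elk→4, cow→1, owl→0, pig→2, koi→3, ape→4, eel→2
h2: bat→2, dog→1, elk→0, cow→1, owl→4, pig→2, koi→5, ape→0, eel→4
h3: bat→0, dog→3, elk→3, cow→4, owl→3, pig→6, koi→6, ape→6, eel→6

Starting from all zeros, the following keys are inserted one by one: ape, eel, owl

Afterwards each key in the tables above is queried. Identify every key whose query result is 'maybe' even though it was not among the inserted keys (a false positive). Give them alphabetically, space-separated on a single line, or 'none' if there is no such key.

Start: bits=0000000
After insert 'ape': sets bits 0 4 6 -> bits=1000101
After insert 'eel': sets bits 2 4 6 -> bits=1010101
After insert 'owl': sets bits 0 3 4 -> bits=1011101
Not inserted: bat cow dog elk koi pig — query each against bits=1011101:
query bat: checks bit0=1, bit1=0, bit2=1 (has a 0) -> no => not a false positive
query cow: checks bit1=0, bit4=1 (has a 0) -> no => not a false positive
query dog: checks bit1=0, bit3=1, bit6=1 (has a 0) -> no => not a false positive
query elk: checks bit0=1, bit3=1, bit4=1 (all 1) -> maybe => FALSE POSITIVE
query koi: checks bit3=1, bit5=0, bit6=1 (has a 0) -> no => not a false positive
query pig: checks bit2=1, bit6=1 (all 1) -> maybe => FALSE POSITIVE
False positives (alphabetical): elk pig

Answer: elk pig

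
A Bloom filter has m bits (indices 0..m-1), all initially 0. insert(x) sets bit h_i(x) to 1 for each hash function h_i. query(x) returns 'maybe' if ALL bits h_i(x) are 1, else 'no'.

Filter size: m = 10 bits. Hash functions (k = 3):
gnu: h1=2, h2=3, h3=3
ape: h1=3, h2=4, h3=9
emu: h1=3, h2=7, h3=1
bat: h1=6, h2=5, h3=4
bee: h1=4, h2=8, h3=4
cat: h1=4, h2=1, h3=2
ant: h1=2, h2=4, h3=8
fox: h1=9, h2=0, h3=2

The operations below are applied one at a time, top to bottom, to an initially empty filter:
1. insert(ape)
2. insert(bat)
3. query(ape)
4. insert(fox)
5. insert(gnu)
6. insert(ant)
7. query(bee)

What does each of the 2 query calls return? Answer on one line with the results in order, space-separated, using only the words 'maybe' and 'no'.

Answer: maybe maybe

Derivation:
Start: bits=0000000000
Op 1: insert ape -> sets bits 3 4 9 -> bits=0001100001
Op 2: insert bat -> sets bits 4 5 6 -> bits=0001111001
Op 3: query ape -> checks bit3=1, bit4=1, bit9=1 (all 1) -> maybe
Op 4: insert fox -> sets bits 0 2 9 -> bits=1011111001
Op 5: insert gnu -> sets bits 2 3 -> bits=1011111001
Op 6: insert ant -> sets bits 2 4 8 -> bits=1011111011
Op 7: query bee -> checks bit4=1, bit8=1 (all 1) -> maybe
Query results in order: maybe maybe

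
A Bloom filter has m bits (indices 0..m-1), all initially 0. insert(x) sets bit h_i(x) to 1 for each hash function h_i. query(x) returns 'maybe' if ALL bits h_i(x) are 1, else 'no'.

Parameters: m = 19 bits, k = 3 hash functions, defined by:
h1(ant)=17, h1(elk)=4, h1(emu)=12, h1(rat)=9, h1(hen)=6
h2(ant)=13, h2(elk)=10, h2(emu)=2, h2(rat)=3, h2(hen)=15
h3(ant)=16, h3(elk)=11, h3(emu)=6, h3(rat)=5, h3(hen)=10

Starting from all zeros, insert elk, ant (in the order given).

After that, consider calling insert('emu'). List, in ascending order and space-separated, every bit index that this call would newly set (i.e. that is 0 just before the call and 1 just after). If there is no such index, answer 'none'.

Answer: 2 6 12

Derivation:
Start: bits=0000000000000000000
After insert 'elk': sets bits 4 10 11 -> bits=0000100000110000000
After insert 'ant': sets bits 13 16 17 -> bits=0000100000110100110
insert 'emu' would touch bits 2 6 12; currently bit2=0, bit6=0, bit12=0
Bits that are 0 among those (would change 0->1): 2 6 12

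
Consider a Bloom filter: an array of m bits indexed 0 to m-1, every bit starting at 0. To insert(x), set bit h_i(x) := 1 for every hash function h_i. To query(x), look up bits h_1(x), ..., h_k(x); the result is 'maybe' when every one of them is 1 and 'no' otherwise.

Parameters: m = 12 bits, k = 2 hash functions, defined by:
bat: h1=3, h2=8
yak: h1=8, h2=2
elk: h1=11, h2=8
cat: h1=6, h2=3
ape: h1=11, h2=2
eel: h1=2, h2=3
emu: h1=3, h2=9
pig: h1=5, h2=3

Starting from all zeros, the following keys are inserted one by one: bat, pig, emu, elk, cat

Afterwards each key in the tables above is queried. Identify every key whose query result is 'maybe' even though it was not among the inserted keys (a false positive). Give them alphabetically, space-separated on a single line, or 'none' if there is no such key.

Answer: none

Derivation:
Start: bits=000000000000
After insert 'bat': sets bits 3 8 -> bits=000100001000
After insert 'pig': sets bits 3 5 -> bits=000101001000
After insert 'emu': sets bits 3 9 -> bits=000101001100
After insert 'elk': sets bits 8 11 -> bits=000101001101
After insert 'cat': sets bits 3 6 -> bits=000101101101
Not inserted: ape eel yak — query each against bits=000101101101:
query ape: checks bit2=0, bit11=1 (has a 0) -> no => not a false positive
query eel: checks bit2=0, bit3=1 (has a 0) -> no => not a false positive
query yak: checks bit2=0, bit8=1 (has a 0) -> no => not a false positive
False positives (alphabetical): none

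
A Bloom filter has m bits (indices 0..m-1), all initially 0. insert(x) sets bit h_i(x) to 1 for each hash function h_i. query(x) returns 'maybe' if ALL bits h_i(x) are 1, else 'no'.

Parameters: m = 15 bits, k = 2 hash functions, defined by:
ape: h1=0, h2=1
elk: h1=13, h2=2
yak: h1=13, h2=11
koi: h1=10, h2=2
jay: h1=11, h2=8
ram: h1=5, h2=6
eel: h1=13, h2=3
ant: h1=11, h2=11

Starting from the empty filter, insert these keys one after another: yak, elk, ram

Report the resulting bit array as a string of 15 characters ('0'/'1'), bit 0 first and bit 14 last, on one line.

Answer: 001001100001010

Derivation:
Start: bits=000000000000000
After insert 'yak': sets bits 11 13 -> bits=000000000001010
After insert 'elk': sets bits 2 13 -> bits=001000000001010
After insert 'ram': sets bits 5 6 -> bits=001001100001010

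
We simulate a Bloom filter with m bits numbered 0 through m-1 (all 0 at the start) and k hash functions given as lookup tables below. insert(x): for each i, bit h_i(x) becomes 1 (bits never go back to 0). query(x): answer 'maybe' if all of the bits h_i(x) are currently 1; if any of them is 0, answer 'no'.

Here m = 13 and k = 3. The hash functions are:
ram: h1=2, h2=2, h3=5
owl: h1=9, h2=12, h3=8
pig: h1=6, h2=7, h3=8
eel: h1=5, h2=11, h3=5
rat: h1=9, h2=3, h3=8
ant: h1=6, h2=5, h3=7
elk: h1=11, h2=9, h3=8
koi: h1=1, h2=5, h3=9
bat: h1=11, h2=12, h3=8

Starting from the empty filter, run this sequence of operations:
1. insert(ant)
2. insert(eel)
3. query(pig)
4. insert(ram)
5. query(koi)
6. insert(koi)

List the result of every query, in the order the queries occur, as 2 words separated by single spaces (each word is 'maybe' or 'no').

Start: bits=0000000000000
Op 1: insert ant -> sets bits 5 6 7 -> bits=0000011100000
Op 2: insert eel -> sets bits 5 11 -> bits=0000011100010
Op 3: query pig -> checks bit6=1, bit7=1, bit8=0 (has a 0) -> no
Op 4: insert ram -> sets bits 2 5 -> bits=0010011100010
Op 5: query koi -> checks bit1=0, bit5=1, bit9=0 (has a 0) -> no
Op 6: insert koi -> sets bits 1 5 9 -> bits=0110011101010
Query results in order: no no

Answer: no no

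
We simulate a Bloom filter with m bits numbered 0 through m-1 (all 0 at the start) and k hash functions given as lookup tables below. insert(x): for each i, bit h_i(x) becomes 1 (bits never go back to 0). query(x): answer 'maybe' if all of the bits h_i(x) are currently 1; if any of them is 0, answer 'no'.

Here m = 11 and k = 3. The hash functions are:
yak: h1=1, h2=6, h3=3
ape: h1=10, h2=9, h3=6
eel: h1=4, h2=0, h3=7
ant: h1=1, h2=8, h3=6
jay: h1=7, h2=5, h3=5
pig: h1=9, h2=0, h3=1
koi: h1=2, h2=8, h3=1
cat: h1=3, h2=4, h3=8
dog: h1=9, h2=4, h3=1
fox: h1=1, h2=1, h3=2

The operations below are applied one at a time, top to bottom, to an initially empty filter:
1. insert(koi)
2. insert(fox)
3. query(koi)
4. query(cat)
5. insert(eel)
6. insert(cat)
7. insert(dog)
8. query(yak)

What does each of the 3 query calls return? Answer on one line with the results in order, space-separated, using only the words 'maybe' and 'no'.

Answer: maybe no no

Derivation:
Start: bits=00000000000
Op 1: insert koi -> sets bits 1 2 8 -> bits=01100000100
Op 2: insert fox -> sets bits 1 2 -> bits=01100000100
Op 3: query koi -> checks bit1=1, bit2=1, bit8=1 (all 1) -> maybe
Op 4: query cat -> checks bit3=0, bit4=0, bit8=1 (has a 0) -> no
Op 5: insert eel -> sets bits 0 4 7 -> bits=11101001100
Op 6: insert cat -> sets bits 3 4 8 -> bits=11111001100
Op 7: insert dog -> sets bits 1 4 9 -> bits=11111001110
Op 8: query yak -> checks bit1=1, bit3=1, bit6=0 (has a 0) -> no
Query results in order: maybe no no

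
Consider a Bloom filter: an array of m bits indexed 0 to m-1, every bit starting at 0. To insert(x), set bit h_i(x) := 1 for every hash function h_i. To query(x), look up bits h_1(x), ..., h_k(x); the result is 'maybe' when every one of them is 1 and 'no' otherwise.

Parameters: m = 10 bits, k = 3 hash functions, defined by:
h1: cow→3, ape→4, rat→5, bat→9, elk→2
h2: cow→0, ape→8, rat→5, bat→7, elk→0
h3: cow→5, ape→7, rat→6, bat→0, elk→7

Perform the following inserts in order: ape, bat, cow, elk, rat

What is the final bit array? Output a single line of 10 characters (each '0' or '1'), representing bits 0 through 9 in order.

Start: bits=0000000000
After insert 'ape': sets bits 4 7 8 -> bits=0000100110
After insert 'bat': sets bits 0 7 9 -> bits=1000100111
After insert 'cow': sets bits 0 3 5 -> bits=1001110111
After insert 'elk': sets bits 0 2 7 -> bits=1011110111
After insert 'rat': sets bits 5 6 -> bits=1011111111

Answer: 1011111111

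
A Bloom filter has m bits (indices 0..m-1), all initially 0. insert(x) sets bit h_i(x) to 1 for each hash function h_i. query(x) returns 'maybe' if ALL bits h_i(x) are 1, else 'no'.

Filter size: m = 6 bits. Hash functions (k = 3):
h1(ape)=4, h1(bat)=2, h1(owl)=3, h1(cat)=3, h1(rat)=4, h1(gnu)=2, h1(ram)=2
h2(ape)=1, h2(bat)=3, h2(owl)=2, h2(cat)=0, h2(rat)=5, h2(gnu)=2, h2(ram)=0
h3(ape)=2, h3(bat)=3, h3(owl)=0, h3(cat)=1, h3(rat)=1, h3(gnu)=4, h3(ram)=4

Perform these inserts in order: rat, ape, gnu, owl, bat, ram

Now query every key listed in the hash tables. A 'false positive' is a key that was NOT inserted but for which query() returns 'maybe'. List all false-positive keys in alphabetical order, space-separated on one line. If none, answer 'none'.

Start: bits=000000
After insert 'rat': sets bits 1 4 5 -> bits=010011
After insert 'ape': sets bits 1 2 4 -> bits=011011
After insert 'gnu': sets bits 2 4 -> bits=011011
After insert 'owl': sets bits 0 2 3 -> bits=111111
After insert 'bat': sets bits 2 3 -> bits=111111
After insert 'ram': sets bits 0 2 4 -> bits=111111
Not inserted: cat — query each against bits=111111:
query cat: checks bit0=1, bit1=1, bit3=1 (all 1) -> maybe => FALSE POSITIVE
False positives (alphabetical): cat

Answer: cat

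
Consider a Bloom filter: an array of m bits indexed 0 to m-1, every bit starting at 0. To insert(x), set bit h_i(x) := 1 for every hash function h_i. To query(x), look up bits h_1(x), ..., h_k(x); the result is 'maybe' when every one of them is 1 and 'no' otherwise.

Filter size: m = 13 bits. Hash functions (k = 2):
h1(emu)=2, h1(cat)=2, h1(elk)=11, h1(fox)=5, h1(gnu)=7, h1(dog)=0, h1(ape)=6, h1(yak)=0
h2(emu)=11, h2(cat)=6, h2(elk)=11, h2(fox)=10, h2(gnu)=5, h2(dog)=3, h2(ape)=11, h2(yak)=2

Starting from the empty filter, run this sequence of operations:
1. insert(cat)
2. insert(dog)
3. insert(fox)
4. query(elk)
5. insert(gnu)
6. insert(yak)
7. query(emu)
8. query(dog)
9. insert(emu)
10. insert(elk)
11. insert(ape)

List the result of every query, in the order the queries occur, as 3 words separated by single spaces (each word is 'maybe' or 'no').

Answer: no no maybe

Derivation:
Start: bits=0000000000000
Op 1: insert cat -> sets bits 2 6 -> bits=0010001000000
Op 2: insert dog -> sets bits 0 3 -> bits=1011001000000
Op 3: insert fox -> sets bits 5 10 -> bits=1011011000100
Op 4: query elk -> checks bit11=0 (has a 0) -> no
Op 5: insert gnu -> sets bits 5 7 -> bits=1011011100100
Op 6: insert yak -> sets bits 0 2 -> bits=1011011100100
Op 7: query emu -> checks bit2=1, bit11=0 (has a 0) -> no
Op 8: query dog -> checks bit0=1, bit3=1 (all 1) -> maybe
Op 9: insert emu -> sets bits 2 11 -> bits=1011011100110
Op 10: insert elk -> sets bits 11 -> bits=1011011100110
Op 11: insert ape -> sets bits 6 11 -> bits=1011011100110
Query results in order: no no maybe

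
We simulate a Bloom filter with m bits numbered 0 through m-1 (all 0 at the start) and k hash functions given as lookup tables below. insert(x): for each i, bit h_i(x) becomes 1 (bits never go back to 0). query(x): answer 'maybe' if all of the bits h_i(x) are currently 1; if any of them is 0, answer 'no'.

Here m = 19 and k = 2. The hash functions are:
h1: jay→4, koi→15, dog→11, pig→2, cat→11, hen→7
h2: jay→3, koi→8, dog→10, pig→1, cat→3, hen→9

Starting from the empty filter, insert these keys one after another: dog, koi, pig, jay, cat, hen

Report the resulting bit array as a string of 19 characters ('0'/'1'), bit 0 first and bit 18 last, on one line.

Start: bits=0000000000000000000
After insert 'dog': sets bits 10 11 -> bits=0000000000110000000
After insert 'koi': sets bits 8 15 -> bits=0000000010110001000
After insert 'pig': sets bits 1 2 -> bits=0110000010110001000
After insert 'jay': sets bits 3 4 -> bits=0111100010110001000
After insert 'cat': sets bits 3 11 -> bits=0111100010110001000
After insert 'hen': sets bits 7 9 -> bits=0111100111110001000

Answer: 0111100111110001000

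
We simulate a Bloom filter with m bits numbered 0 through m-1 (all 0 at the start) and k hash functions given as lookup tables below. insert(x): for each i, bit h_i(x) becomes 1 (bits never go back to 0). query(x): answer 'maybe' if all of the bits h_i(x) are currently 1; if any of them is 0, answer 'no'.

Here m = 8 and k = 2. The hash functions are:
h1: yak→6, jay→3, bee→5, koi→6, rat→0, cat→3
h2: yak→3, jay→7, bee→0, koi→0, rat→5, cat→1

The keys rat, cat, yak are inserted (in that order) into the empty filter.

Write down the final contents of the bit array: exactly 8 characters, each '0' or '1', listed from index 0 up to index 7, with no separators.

Start: bits=00000000
After insert 'rat': sets bits 0 5 -> bits=10000100
After insert 'cat': sets bits 1 3 -> bits=11010100
After insert 'yak': sets bits 3 6 -> bits=11010110

Answer: 11010110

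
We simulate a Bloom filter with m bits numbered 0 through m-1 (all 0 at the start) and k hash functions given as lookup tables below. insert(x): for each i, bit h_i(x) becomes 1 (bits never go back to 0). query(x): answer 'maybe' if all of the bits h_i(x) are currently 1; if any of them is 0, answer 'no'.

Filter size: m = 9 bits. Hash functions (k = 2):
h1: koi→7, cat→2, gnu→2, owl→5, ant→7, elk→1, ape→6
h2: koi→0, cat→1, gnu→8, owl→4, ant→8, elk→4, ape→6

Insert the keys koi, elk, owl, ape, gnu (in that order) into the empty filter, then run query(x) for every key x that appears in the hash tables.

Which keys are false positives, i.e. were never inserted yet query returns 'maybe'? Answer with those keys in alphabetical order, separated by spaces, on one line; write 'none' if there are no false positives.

Answer: ant cat

Derivation:
Start: bits=000000000
After insert 'koi': sets bits 0 7 -> bits=100000010
After insert 'elk': sets bits 1 4 -> bits=110010010
After insert 'owl': sets bits 4 5 -> bits=110011010
After insert 'ape': sets bits 6 -> bits=110011110
After insert 'gnu': sets bits 2 8 -> bits=111011111
Not inserted: ant cat — query each against bits=111011111:
query ant: checks bit7=1, bit8=1 (all 1) -> maybe => FALSE POSITIVE
query cat: checks bit1=1, bit2=1 (all 1) -> maybe => FALSE POSITIVE
False positives (alphabetical): ant cat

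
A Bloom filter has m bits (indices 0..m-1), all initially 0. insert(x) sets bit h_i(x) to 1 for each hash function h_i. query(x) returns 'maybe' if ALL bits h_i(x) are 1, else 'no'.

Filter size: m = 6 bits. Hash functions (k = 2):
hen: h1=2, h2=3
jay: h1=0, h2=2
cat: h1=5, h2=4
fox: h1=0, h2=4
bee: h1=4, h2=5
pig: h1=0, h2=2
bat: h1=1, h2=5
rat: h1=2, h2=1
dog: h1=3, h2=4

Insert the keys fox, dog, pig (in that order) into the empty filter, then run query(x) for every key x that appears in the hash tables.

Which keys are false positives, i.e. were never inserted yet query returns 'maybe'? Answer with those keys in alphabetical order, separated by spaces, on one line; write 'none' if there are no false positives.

Start: bits=000000
After insert 'fox': sets bits 0 4 -> bits=100010
After insert 'dog': sets bits 3 4 -> bits=100110
After insert 'pig': sets bits 0 2 -> bits=101110
Not inserted: bat bee cat hen jay rat — query each against bits=101110:
query bat: checks bit1=0, bit5=0 (has a 0) -> no => not a false positive
query bee: checks bit4=1, bit5=0 (has a 0) -> no => not a false positive
query cat: checks bit4=1, bit5=0 (has a 0) -> no => not a false positive
query hen: checks bit2=1, bit3=1 (all 1) -> maybe => FALSE POSITIVE
query jay: checks bit0=1, bit2=1 (all 1) -> maybe => FALSE POSITIVE
query rat: checks bit1=0, bit2=1 (has a 0) -> no => not a false positive
False positives (alphabetical): hen jay

Answer: hen jay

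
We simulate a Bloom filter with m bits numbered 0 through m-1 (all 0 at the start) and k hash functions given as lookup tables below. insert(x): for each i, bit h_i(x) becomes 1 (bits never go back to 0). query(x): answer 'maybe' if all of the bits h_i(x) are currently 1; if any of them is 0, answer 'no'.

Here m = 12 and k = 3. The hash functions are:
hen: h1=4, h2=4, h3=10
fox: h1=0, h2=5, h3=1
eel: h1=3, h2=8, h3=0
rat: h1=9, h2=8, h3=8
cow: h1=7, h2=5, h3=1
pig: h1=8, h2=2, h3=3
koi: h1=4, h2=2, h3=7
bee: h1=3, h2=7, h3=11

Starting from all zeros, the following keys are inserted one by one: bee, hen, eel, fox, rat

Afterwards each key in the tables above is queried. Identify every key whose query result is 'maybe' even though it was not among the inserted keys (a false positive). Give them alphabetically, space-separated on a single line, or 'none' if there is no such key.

Answer: cow

Derivation:
Start: bits=000000000000
After insert 'bee': sets bits 3 7 11 -> bits=000100010001
After insert 'hen': sets bits 4 10 -> bits=000110010011
After insert 'eel': sets bits 0 3 8 -> bits=100110011011
After insert 'fox': sets bits 0 1 5 -> bits=110111011011
After insert 'rat': sets bits 8 9 -> bits=110111011111
Not inserted: cow koi pig — query each against bits=110111011111:
query cow: checks bit1=1, bit5=1, bit7=1 (all 1) -> maybe => FALSE POSITIVE
query koi: checks bit2=0, bit4=1, bit7=1 (has a 0) -> no => not a false positive
query pig: checks bit2=0, bit3=1, bit8=1 (has a 0) -> no => not a false positive
False positives (alphabetical): cow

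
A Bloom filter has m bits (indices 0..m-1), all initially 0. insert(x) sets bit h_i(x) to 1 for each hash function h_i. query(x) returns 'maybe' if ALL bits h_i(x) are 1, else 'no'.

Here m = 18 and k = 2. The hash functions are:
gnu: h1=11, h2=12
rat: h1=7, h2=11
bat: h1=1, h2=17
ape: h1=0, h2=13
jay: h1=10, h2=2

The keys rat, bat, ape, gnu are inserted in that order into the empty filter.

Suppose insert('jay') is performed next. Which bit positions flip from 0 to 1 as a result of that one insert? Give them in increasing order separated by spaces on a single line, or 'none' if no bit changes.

Answer: 2 10

Derivation:
Start: bits=000000000000000000
After insert 'rat': sets bits 7 11 -> bits=000000010001000000
After insert 'bat': sets bits 1 17 -> bits=010000010001000001
After insert 'ape': sets bits 0 13 -> bits=110000010001010001
After insert 'gnu': sets bits 11 12 -> bits=110000010001110001
insert 'jay' would touch bits 2 10; currently bit2=0, bit10=0
Bits that are 0 among those (would change 0->1): 2 10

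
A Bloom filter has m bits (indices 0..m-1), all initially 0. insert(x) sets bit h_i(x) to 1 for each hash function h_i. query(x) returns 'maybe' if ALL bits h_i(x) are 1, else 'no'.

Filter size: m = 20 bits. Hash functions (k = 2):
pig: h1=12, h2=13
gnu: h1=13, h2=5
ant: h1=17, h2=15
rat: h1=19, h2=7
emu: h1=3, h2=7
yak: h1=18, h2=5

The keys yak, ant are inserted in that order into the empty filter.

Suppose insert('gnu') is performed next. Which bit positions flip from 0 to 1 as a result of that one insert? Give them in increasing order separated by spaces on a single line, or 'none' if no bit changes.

Answer: 13

Derivation:
Start: bits=00000000000000000000
After insert 'yak': sets bits 5 18 -> bits=00000100000000000010
After insert 'ant': sets bits 15 17 -> bits=00000100000000010110
insert 'gnu' would touch bits 5 13; currently bit5=1, bit13=0
Bits that are 0 among those (would change 0->1): 13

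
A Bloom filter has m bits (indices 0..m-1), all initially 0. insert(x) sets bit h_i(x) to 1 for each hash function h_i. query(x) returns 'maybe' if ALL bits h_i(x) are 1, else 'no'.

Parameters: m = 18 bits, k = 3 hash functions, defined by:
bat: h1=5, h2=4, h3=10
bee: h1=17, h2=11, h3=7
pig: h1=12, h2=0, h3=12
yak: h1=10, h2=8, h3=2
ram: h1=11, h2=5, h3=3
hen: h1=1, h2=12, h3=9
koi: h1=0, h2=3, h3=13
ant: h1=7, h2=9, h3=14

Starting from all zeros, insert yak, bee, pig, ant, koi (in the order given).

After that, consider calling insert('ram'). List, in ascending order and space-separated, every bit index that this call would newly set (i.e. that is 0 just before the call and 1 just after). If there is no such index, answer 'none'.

Start: bits=000000000000000000
After insert 'yak': sets bits 2 8 10 -> bits=001000001010000000
After insert 'bee': sets bits 7 11 17 -> bits=001000011011000001
After insert 'pig': sets bits 0 12 -> bits=101000011011100001
After insert 'ant': sets bits 7 9 14 -> bits=101000011111101001
After insert 'koi': sets bits 0 3 13 -> bits=101100011111111001
insert 'ram' would touch bits 3 5 11; currently bit3=1, bit5=0, bit11=1
Bits that are 0 among those (would change 0->1): 5

Answer: 5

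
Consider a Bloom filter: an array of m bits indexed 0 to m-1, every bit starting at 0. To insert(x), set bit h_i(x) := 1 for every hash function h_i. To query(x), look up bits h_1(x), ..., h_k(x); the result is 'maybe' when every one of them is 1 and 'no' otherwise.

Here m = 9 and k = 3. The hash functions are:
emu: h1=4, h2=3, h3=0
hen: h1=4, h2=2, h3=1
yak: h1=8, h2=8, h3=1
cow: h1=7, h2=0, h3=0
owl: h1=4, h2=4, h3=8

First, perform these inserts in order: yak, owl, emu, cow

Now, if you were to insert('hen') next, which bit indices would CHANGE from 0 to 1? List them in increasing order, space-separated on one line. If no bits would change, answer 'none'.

Start: bits=000000000
After insert 'yak': sets bits 1 8 -> bits=010000001
After insert 'owl': sets bits 4 8 -> bits=010010001
After insert 'emu': sets bits 0 3 4 -> bits=110110001
After insert 'cow': sets bits 0 7 -> bits=110110011
insert 'hen' would touch bits 1 2 4; currently bit1=1, bit2=0, bit4=1
Bits that are 0 among those (would change 0->1): 2

Answer: 2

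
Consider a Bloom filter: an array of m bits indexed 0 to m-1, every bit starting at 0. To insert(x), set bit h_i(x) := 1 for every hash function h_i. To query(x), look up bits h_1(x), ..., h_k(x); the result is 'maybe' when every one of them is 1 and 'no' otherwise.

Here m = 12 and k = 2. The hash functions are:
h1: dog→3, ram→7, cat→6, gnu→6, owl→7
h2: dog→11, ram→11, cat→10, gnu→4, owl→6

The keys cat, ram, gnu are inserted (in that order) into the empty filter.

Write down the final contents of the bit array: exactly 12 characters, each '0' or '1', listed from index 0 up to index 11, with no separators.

Answer: 000010110011

Derivation:
Start: bits=000000000000
After insert 'cat': sets bits 6 10 -> bits=000000100010
After insert 'ram': sets bits 7 11 -> bits=000000110011
After insert 'gnu': sets bits 4 6 -> bits=000010110011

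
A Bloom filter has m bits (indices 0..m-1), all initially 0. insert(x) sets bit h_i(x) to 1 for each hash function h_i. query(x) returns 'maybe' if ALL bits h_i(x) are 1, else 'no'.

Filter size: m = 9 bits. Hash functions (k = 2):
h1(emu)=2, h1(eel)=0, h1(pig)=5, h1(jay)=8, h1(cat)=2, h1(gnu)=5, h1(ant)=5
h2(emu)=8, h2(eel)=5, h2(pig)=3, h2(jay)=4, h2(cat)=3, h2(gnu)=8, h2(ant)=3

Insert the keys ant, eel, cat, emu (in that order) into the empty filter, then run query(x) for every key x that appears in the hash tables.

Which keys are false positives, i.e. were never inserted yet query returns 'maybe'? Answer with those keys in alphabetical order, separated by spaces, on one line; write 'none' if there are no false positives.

Start: bits=000000000
After insert 'ant': sets bits 3 5 -> bits=000101000
After insert 'eel': sets bits 0 5 -> bits=100101000
After insert 'cat': sets bits 2 3 -> bits=101101000
After insert 'emu': sets bits 2 8 -> bits=101101001
Not inserted: gnu jay pig — query each against bits=101101001:
query gnu: checks bit5=1, bit8=1 (all 1) -> maybe => FALSE POSITIVE
query jay: checks bit4=0, bit8=1 (has a 0) -> no => not a false positive
query pig: checks bit3=1, bit5=1 (all 1) -> maybe => FALSE POSITIVE
False positives (alphabetical): gnu pig

Answer: gnu pig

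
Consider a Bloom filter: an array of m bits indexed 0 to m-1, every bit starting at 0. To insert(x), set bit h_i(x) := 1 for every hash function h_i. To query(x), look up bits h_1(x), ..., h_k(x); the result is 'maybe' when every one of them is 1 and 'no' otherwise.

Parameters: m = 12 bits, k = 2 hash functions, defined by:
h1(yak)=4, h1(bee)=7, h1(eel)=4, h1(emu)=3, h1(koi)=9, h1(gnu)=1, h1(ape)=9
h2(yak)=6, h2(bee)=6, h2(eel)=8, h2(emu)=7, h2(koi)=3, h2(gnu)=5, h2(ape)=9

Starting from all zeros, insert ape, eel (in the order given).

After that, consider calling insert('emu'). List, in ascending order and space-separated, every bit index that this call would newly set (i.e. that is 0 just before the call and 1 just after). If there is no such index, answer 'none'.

Answer: 3 7

Derivation:
Start: bits=000000000000
After insert 'ape': sets bits 9 -> bits=000000000100
After insert 'eel': sets bits 4 8 -> bits=000010001100
insert 'emu' would touch bits 3 7; currently bit3=0, bit7=0
Bits that are 0 among those (would change 0->1): 3 7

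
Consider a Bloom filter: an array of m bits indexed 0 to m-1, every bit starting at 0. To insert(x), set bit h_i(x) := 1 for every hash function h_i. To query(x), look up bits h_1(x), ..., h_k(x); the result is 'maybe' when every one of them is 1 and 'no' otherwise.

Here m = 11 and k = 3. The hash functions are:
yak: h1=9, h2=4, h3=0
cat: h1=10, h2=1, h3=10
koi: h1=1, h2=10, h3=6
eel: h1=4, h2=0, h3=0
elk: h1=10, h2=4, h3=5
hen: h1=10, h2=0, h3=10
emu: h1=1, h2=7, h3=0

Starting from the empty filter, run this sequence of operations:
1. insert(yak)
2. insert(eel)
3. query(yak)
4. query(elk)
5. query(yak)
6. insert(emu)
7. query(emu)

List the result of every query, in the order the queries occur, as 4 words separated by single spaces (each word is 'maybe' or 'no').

Start: bits=00000000000
Op 1: insert yak -> sets bits 0 4 9 -> bits=10001000010
Op 2: insert eel -> sets bits 0 4 -> bits=10001000010
Op 3: query yak -> checks bit0=1, bit4=1, bit9=1 (all 1) -> maybe
Op 4: query elk -> checks bit4=1, bit5=0, bit10=0 (has a 0) -> no
Op 5: query yak -> checks bit0=1, bit4=1, bit9=1 (all 1) -> maybe
Op 6: insert emu -> sets bits 0 1 7 -> bits=11001001010
Op 7: query emu -> checks bit0=1, bit1=1, bit7=1 (all 1) -> maybe
Query results in order: maybe no maybe maybe

Answer: maybe no maybe maybe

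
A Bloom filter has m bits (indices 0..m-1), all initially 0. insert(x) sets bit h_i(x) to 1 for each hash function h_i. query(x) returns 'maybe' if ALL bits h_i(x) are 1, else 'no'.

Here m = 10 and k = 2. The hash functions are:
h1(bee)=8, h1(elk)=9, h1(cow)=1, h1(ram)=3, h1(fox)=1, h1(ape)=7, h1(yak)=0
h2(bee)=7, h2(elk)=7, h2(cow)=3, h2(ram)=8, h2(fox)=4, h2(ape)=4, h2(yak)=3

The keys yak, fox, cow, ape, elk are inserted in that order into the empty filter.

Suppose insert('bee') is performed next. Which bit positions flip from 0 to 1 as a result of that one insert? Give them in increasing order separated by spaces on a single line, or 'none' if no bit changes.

Answer: 8

Derivation:
Start: bits=0000000000
After insert 'yak': sets bits 0 3 -> bits=1001000000
After insert 'fox': sets bits 1 4 -> bits=1101100000
After insert 'cow': sets bits 1 3 -> bits=1101100000
After insert 'ape': sets bits 4 7 -> bits=1101100100
After insert 'elk': sets bits 7 9 -> bits=1101100101
insert 'bee' would touch bits 7 8; currently bit7=1, bit8=0
Bits that are 0 among those (would change 0->1): 8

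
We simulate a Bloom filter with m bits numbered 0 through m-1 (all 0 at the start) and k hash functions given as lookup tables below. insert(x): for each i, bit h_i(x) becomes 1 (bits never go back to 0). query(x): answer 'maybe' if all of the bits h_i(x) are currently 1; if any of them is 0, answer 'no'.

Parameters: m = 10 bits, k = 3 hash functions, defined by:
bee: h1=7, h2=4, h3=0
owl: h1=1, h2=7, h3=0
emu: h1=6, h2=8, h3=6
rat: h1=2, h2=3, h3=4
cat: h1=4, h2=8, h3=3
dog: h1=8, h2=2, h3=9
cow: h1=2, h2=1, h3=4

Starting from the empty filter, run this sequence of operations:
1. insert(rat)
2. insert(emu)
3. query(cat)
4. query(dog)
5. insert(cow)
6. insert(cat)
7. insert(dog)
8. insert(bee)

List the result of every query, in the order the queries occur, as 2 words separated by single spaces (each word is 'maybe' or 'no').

Answer: maybe no

Derivation:
Start: bits=0000000000
Op 1: insert rat -> sets bits 2 3 4 -> bits=0011100000
Op 2: insert emu -> sets bits 6 8 -> bits=0011101010
Op 3: query cat -> checks bit3=1, bit4=1, bit8=1 (all 1) -> maybe
Op 4: query dog -> checks bit2=1, bit8=1, bit9=0 (has a 0) -> no
Op 5: insert cow -> sets bits 1 2 4 -> bits=0111101010
Op 6: insert cat -> sets bits 3 4 8 -> bits=0111101010
Op 7: insert dog -> sets bits 2 8 9 -> bits=0111101011
Op 8: insert bee -> sets bits 0 4 7 -> bits=1111101111
Query results in order: maybe no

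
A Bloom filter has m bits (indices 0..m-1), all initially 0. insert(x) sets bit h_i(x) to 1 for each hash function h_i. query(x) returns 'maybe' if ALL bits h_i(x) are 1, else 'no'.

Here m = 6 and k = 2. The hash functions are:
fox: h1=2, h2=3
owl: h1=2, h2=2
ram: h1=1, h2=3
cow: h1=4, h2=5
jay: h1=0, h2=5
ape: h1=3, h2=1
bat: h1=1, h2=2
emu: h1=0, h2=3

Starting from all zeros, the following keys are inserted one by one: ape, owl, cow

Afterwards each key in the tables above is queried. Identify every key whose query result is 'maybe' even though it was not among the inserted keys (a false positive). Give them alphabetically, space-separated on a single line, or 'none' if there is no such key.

Answer: bat fox ram

Derivation:
Start: bits=000000
After insert 'ape': sets bits 1 3 -> bits=010100
After insert 'owl': sets bits 2 -> bits=011100
After insert 'cow': sets bits 4 5 -> bits=011111
Not inserted: bat emu fox jay ram — query each against bits=011111:
query bat: checks bit1=1, bit2=1 (all 1) -> maybe => FALSE POSITIVE
query emu: checks bit0=0, bit3=1 (has a 0) -> no => not a false positive
query fox: checks bit2=1, bit3=1 (all 1) -> maybe => FALSE POSITIVE
query jay: checks bit0=0, bit5=1 (has a 0) -> no => not a false positive
query ram: checks bit1=1, bit3=1 (all 1) -> maybe => FALSE POSITIVE
False positives (alphabetical): bat fox ram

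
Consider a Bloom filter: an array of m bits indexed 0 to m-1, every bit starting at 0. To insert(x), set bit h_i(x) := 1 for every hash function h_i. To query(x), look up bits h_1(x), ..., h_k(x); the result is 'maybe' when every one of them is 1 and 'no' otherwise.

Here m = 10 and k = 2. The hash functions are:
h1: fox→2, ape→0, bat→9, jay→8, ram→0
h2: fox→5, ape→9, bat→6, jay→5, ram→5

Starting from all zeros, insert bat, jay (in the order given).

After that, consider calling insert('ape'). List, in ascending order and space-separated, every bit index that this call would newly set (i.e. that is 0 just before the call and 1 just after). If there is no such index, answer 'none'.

Start: bits=0000000000
After insert 'bat': sets bits 6 9 -> bits=0000001001
After insert 'jay': sets bits 5 8 -> bits=0000011011
insert 'ape' would touch bits 0 9; currently bit0=0, bit9=1
Bits that are 0 among those (would change 0->1): 0

Answer: 0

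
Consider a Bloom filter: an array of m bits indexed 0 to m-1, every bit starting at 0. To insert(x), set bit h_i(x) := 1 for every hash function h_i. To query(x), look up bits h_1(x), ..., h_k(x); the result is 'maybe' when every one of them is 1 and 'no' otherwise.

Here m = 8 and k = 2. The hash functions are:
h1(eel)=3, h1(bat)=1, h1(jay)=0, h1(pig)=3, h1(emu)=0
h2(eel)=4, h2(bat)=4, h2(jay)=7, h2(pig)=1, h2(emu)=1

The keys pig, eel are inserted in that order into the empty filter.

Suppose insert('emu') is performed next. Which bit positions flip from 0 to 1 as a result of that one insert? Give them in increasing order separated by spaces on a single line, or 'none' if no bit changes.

Answer: 0

Derivation:
Start: bits=00000000
After insert 'pig': sets bits 1 3 -> bits=01010000
After insert 'eel': sets bits 3 4 -> bits=01011000
insert 'emu' would touch bits 0 1; currently bit0=0, bit1=1
Bits that are 0 among those (would change 0->1): 0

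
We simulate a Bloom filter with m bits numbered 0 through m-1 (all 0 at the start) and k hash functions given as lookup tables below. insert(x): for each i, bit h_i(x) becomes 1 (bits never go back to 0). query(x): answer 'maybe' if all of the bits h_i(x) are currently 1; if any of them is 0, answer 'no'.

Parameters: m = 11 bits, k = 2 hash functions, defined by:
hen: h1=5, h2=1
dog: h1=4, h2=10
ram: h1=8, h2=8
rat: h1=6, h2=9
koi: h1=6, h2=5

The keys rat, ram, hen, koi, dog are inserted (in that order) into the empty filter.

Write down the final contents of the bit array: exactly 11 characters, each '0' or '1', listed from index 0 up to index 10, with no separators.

Start: bits=00000000000
After insert 'rat': sets bits 6 9 -> bits=00000010010
After insert 'ram': sets bits 8 -> bits=00000010110
After insert 'hen': sets bits 1 5 -> bits=01000110110
After insert 'koi': sets bits 5 6 -> bits=01000110110
After insert 'dog': sets bits 4 10 -> bits=01001110111

Answer: 01001110111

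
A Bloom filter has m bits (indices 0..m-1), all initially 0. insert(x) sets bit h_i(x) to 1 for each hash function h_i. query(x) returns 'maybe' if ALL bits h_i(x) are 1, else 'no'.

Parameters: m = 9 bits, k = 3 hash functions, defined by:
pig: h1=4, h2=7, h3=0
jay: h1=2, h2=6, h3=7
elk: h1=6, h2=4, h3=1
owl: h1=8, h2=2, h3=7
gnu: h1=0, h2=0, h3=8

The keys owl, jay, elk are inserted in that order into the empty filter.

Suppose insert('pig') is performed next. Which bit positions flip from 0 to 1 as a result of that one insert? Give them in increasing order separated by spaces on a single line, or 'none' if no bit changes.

Start: bits=000000000
After insert 'owl': sets bits 2 7 8 -> bits=001000011
After insert 'jay': sets bits 2 6 7 -> bits=001000111
After insert 'elk': sets bits 1 4 6 -> bits=011010111
insert 'pig' would touch bits 0 4 7; currently bit0=0, bit4=1, bit7=1
Bits that are 0 among those (would change 0->1): 0

Answer: 0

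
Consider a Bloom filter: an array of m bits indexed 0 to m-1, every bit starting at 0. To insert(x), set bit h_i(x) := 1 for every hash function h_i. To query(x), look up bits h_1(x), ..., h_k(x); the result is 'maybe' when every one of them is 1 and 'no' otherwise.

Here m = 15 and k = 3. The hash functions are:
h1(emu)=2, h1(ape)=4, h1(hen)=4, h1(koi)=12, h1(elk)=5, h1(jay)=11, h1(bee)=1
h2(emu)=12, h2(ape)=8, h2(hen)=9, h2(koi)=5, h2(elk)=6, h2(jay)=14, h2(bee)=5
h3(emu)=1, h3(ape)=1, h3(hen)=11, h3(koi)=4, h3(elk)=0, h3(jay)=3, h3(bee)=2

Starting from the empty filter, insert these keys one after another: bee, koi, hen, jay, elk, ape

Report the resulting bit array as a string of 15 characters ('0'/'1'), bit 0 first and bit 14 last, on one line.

Start: bits=000000000000000
After insert 'bee': sets bits 1 2 5 -> bits=011001000000000
After insert 'koi': sets bits 4 5 12 -> bits=011011000000100
After insert 'hen': sets bits 4 9 11 -> bits=011011000101100
After insert 'jay': sets bits 3 11 14 -> bits=011111000101101
After insert 'elk': sets bits 0 5 6 -> bits=111111100101101
After insert 'ape': sets bits 1 4 8 -> bits=111111101101101

Answer: 111111101101101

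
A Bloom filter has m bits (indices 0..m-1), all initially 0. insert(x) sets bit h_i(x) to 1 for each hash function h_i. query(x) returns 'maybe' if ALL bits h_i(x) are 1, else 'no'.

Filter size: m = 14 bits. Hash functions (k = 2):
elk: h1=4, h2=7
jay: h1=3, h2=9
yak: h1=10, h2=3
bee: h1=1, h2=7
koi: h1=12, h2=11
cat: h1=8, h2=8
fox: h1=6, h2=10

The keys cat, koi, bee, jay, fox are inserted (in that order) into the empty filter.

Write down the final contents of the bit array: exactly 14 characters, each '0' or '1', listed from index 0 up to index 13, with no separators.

Answer: 01010011111110

Derivation:
Start: bits=00000000000000
After insert 'cat': sets bits 8 -> bits=00000000100000
After insert 'koi': sets bits 11 12 -> bits=00000000100110
After insert 'bee': sets bits 1 7 -> bits=01000001100110
After insert 'jay': sets bits 3 9 -> bits=01010001110110
After insert 'fox': sets bits 6 10 -> bits=01010011111110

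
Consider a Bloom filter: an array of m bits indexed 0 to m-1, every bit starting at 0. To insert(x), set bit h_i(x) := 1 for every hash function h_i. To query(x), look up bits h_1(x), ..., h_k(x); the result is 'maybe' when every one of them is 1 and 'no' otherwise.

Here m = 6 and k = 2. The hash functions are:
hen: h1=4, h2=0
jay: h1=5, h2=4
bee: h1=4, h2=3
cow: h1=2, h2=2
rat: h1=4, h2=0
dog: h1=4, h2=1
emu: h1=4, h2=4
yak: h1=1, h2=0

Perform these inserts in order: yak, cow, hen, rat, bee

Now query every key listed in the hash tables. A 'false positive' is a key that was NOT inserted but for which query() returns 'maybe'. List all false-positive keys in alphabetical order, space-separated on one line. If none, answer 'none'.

Start: bits=000000
After insert 'yak': sets bits 0 1 -> bits=110000
After insert 'cow': sets bits 2 -> bits=111000
After insert 'hen': sets bits 0 4 -> bits=111010
After insert 'rat': sets bits 0 4 -> bits=111010
After insert 'bee': sets bits 3 4 -> bits=111110
Not inserted: dog emu jay — query each against bits=111110:
query dog: checks bit1=1, bit4=1 (all 1) -> maybe => FALSE POSITIVE
query emu: checks bit4=1 (all 1) -> maybe => FALSE POSITIVE
query jay: checks bit4=1, bit5=0 (has a 0) -> no => not a false positive
False positives (alphabetical): dog emu

Answer: dog emu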